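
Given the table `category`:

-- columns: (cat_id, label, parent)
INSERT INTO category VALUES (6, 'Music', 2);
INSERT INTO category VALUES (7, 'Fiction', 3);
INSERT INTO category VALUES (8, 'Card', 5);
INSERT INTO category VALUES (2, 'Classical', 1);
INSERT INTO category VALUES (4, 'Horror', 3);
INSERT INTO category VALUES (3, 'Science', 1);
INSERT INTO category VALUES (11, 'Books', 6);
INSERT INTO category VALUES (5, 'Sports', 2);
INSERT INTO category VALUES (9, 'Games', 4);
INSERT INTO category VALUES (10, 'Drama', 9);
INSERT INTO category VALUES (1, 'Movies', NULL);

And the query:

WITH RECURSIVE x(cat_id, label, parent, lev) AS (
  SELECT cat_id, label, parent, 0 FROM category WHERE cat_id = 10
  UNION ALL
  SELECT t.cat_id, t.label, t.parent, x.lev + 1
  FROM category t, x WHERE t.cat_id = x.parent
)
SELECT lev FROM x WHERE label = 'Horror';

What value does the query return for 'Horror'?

Base: cat_id=10 (Drama), parent=9, lev 0.
Iteration 1: join on cat_id=9 -> Games (id 9, parent=4, lev 1).
Iteration 2: join on cat_id=4 -> Horror (id 4, parent=3, lev 2).
Iteration 3: join on cat_id=3 -> Science (id 3, parent=1, lev 3).
Iteration 4: join on cat_id=1 -> Movies (id 1, parent=NULL, lev 4).
Iteration 5: parent is NULL; no match; recursion stops.

2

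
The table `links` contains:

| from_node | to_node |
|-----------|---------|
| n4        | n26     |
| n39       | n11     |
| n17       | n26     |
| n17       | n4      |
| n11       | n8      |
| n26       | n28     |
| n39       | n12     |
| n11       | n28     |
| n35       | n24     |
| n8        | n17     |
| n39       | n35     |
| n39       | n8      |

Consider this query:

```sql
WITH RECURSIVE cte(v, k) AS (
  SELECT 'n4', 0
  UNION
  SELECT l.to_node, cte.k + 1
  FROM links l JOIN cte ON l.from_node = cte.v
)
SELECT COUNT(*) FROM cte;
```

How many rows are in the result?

Base: (n4, k=0).
Iteration 1: edges from {n4} -> (n26, k=1).
Iteration 2: edges from {n26} -> (n28, k=2).
Iteration 3: no outgoing edges from {n28}; recursion stops.
Total rows emitted: 3.

3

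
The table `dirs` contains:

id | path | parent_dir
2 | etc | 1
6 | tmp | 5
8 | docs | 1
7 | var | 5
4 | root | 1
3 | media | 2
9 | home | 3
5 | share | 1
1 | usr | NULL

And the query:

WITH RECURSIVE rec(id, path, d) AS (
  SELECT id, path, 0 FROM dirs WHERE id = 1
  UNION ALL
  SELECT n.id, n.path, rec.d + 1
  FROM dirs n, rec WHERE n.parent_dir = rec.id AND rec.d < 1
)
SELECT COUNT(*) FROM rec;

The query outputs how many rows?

5

Base: id=1 (usr) at d 0.
Iteration 1: rows with parent_dir in {1} -> etc (id 2, d 1), root (id 4, d 1), share (id 5, d 1), docs (id 8, d 1).
Iteration 2: d < 1 fails for all current rows; recursion stops.
Total rows emitted: 5.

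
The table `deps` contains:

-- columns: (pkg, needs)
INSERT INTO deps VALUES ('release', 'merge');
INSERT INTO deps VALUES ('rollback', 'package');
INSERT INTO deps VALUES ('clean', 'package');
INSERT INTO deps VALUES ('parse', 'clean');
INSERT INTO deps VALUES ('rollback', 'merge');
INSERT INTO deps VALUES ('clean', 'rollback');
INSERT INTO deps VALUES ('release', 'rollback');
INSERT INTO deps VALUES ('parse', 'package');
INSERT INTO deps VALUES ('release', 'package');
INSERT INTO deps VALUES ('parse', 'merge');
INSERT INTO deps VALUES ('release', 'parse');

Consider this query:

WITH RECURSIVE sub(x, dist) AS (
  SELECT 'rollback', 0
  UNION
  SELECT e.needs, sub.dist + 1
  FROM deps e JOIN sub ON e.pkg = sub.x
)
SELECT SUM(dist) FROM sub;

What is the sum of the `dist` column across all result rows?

Base: (rollback, dist=0).
Iteration 1: edges from {rollback} -> (merge, dist=1), (package, dist=1).
Iteration 2: no outgoing edges from {merge,package}; recursion stops.
SUM(dist) = 0 + 1 + 1 = 2.

2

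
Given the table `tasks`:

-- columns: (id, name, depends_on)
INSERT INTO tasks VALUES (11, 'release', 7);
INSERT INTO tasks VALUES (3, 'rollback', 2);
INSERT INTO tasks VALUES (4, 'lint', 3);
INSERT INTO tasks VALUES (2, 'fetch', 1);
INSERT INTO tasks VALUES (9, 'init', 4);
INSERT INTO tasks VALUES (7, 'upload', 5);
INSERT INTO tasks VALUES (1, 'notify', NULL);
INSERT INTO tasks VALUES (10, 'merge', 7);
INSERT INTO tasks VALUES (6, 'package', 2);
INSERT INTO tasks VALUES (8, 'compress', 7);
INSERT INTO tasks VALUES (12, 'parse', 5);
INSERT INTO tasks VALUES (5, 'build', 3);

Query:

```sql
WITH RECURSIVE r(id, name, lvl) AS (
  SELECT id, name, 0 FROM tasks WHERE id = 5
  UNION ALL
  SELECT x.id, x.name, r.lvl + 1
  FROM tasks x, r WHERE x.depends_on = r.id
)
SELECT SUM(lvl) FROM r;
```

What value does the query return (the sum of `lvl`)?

Base: id=5 (build) at lvl 0.
Iteration 1: rows with depends_on in {5} -> upload (id 7, lvl 1), parse (id 12, lvl 1).
Iteration 2: rows with depends_on in {7,12} -> compress (id 8, lvl 2), merge (id 10, lvl 2), release (id 11, lvl 2).
Iteration 3: no rows with depends_on in {8,10,11}; recursion stops.
SUM(lvl) = 0 + 1 + 1 + 2 + 2 + 2 = 8.

8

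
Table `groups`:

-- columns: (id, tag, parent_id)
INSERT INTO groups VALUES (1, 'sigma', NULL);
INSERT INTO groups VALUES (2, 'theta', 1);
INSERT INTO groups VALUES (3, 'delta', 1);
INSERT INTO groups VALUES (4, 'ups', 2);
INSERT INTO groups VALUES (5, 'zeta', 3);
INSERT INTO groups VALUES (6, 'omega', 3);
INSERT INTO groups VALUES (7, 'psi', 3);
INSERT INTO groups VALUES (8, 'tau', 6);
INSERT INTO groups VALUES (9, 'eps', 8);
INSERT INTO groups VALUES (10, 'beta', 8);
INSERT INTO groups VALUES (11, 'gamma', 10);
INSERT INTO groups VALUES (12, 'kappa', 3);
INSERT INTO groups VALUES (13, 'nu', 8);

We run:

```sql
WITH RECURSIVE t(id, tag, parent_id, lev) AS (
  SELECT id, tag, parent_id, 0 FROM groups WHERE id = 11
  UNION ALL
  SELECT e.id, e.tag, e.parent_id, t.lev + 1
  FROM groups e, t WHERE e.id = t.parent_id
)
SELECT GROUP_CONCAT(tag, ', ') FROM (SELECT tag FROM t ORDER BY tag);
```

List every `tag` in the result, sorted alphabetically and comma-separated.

Base: id=11 (gamma), parent_id=10, lev 0.
Iteration 1: join on id=10 -> beta (id 10, parent_id=8, lev 1).
Iteration 2: join on id=8 -> tau (id 8, parent_id=6, lev 2).
Iteration 3: join on id=6 -> omega (id 6, parent_id=3, lev 3).
Iteration 4: join on id=3 -> delta (id 3, parent_id=1, lev 4).
Iteration 5: join on id=1 -> sigma (id 1, parent_id=NULL, lev 5).
Iteration 6: parent_id is NULL; no match; recursion stops.

beta, delta, gamma, omega, sigma, tau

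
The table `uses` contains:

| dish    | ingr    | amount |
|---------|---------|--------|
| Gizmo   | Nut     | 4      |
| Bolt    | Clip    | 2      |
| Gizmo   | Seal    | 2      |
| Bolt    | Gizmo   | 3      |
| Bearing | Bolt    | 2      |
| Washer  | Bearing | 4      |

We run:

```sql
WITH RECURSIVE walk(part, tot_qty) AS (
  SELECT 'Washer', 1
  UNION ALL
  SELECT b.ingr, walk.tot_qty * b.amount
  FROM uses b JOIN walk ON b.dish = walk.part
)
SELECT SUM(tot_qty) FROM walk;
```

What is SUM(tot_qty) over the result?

197

Base: (Washer, tot_qty=1).
Iteration 1: components of {Washer} -> Bearing = 1*4 = 4.
Iteration 2: components of {Bearing} -> Bolt = 4*2 = 8.
Iteration 3: components of {Bolt} -> Clip = 8*2 = 16, Gizmo = 8*3 = 24.
Iteration 4: components of {Clip,Gizmo} -> Nut = 24*4 = 96, Seal = 24*2 = 48.
Iteration 5: no further components; recursion stops.
SUM(tot_qty) = 1 + 4 + 8 + 16 + 24 + 48 + 96 = 197.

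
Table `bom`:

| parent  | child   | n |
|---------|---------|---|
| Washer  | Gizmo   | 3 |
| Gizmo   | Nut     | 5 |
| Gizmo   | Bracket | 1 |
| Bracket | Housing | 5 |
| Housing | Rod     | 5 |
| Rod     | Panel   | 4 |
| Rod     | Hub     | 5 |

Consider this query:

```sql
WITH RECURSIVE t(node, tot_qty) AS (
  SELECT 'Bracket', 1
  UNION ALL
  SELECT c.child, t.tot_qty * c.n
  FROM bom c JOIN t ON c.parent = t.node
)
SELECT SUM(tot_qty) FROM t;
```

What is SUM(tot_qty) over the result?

Base: (Bracket, tot_qty=1).
Iteration 1: components of {Bracket} -> Housing = 1*5 = 5.
Iteration 2: components of {Housing} -> Rod = 5*5 = 25.
Iteration 3: components of {Rod} -> Hub = 25*5 = 125, Panel = 25*4 = 100.
Iteration 4: no further components; recursion stops.
SUM(tot_qty) = 1 + 5 + 25 + 100 + 125 = 256.

256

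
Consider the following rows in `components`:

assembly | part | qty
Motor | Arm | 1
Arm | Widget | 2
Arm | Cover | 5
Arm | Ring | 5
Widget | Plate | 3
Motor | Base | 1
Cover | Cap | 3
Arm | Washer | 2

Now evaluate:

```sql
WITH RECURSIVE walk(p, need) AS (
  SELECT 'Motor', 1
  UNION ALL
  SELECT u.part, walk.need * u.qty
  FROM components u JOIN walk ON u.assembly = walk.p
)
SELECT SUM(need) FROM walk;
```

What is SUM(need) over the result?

Base: (Motor, need=1).
Iteration 1: components of {Motor} -> Arm = 1*1 = 1, Base = 1*1 = 1.
Iteration 2: components of {Arm,Base} -> Cover = 1*5 = 5, Ring = 1*5 = 5, Washer = 1*2 = 2, Widget = 1*2 = 2.
Iteration 3: components of {Cover,Ring,Washer,Widget} -> Cap = 5*3 = 15, Plate = 2*3 = 6.
Iteration 4: no further components; recursion stops.
SUM(need) = 1 + 1 + 1 + 2 + 5 + 5 + 2 + 6 + 15 = 38.

38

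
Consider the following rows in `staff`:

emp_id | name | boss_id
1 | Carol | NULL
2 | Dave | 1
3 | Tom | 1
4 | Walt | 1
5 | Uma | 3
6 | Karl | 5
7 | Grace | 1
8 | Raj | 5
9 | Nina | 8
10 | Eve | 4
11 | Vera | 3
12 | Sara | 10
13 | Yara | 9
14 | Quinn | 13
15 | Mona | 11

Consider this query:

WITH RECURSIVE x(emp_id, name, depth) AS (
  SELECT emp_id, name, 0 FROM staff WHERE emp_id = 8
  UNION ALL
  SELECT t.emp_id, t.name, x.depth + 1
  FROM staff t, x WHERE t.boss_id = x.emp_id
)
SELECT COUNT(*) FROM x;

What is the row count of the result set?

Base: emp_id=8 (Raj) at depth 0.
Iteration 1: rows with boss_id in {8} -> Nina (id 9, depth 1).
Iteration 2: rows with boss_id in {9} -> Yara (id 13, depth 2).
Iteration 3: rows with boss_id in {13} -> Quinn (id 14, depth 3).
Iteration 4: no rows with boss_id in {14}; recursion stops.
Total rows emitted: 4.

4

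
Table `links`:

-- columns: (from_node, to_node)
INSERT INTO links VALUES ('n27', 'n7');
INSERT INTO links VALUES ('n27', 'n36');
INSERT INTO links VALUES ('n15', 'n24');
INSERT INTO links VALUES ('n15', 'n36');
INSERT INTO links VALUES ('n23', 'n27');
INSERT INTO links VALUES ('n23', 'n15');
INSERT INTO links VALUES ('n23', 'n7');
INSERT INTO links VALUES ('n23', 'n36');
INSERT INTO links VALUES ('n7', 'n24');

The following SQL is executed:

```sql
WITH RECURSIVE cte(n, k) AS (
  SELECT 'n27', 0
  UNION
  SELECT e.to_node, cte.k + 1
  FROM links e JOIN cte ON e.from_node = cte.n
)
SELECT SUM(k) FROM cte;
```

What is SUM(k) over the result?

4

Base: (n27, k=0).
Iteration 1: edges from {n27} -> (n36, k=1), (n7, k=1).
Iteration 2: edges from {n36,n7} -> (n24, k=2).
Iteration 3: no outgoing edges from {n24}; recursion stops.
SUM(k) = 0 + 1 + 1 + 2 = 4.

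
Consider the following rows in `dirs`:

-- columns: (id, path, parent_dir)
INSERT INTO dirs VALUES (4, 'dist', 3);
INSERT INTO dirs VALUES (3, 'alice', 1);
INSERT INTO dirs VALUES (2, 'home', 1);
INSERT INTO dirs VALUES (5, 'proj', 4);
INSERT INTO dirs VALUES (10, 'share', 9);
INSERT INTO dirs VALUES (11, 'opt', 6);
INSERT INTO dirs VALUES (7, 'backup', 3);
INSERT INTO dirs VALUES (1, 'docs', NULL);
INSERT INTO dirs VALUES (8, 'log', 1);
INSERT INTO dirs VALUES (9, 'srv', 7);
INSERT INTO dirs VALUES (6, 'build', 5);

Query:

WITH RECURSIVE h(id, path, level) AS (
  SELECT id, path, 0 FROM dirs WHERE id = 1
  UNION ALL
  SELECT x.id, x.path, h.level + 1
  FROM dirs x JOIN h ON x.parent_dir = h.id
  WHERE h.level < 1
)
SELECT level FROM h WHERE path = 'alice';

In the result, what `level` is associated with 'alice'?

Base: id=1 (docs) at level 0.
Iteration 1: rows with parent_dir in {1} -> home (id 2, level 1), alice (id 3, level 1), log (id 8, level 1).
Iteration 2: level < 1 fails for all current rows; recursion stops.

1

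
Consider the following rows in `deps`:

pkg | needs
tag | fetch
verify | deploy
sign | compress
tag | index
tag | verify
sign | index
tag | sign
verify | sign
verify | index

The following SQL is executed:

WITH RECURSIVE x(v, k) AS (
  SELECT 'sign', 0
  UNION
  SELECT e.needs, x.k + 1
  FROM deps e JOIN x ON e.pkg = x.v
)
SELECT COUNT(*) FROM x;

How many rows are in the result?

3

Base: (sign, k=0).
Iteration 1: edges from {sign} -> (compress, k=1), (index, k=1).
Iteration 2: no outgoing edges from {compress,index}; recursion stops.
Total rows emitted: 3.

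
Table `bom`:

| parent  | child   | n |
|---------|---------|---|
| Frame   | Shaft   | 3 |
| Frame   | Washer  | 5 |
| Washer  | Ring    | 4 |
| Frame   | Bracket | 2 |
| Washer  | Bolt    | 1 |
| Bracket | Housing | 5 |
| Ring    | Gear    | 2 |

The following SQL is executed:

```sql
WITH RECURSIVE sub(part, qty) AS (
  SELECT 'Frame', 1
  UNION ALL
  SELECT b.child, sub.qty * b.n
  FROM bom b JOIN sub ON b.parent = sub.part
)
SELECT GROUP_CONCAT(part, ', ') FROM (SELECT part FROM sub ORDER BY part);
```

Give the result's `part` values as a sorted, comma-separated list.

Bolt, Bracket, Frame, Gear, Housing, Ring, Shaft, Washer

Base: (Frame, qty=1).
Iteration 1: components of {Frame} -> Bracket = 1*2 = 2, Shaft = 1*3 = 3, Washer = 1*5 = 5.
Iteration 2: components of {Bracket,Shaft,Washer} -> Bolt = 5*1 = 5, Housing = 2*5 = 10, Ring = 5*4 = 20.
Iteration 3: components of {Bolt,Housing,Ring} -> Gear = 20*2 = 40.
Iteration 4: no further components; recursion stops.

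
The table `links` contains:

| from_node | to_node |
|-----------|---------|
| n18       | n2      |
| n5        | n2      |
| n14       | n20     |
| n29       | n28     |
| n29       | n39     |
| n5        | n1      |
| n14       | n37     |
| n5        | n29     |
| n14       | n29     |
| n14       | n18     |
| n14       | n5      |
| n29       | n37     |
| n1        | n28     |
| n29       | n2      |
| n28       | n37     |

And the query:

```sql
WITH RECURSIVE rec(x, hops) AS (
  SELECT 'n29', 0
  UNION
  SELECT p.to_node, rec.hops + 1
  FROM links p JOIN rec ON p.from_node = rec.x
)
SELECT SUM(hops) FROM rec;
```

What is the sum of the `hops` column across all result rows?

6

Base: (n29, hops=0).
Iteration 1: edges from {n29} -> (n2, hops=1), (n28, hops=1), (n37, hops=1), (n39, hops=1).
Iteration 2: edges from {n2,n28,n37,n39} -> (n37, hops=2).
Iteration 3: no outgoing edges from {n37}; recursion stops.
SUM(hops) = 0 + 1 + 1 + 1 + 1 + 2 = 6.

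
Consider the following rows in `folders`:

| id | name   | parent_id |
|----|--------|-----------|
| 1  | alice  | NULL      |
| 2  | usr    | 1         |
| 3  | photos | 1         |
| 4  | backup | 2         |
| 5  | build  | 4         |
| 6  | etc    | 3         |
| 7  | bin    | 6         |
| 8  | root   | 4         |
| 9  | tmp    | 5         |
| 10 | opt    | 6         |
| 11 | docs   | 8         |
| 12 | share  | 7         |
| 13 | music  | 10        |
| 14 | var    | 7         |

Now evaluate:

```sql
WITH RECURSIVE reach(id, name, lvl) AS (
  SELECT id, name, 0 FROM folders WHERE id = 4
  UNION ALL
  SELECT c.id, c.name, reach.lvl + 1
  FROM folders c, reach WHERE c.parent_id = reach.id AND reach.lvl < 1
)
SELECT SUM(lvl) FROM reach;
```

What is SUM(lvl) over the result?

2

Base: id=4 (backup) at lvl 0.
Iteration 1: rows with parent_id in {4} -> build (id 5, lvl 1), root (id 8, lvl 1).
Iteration 2: lvl < 1 fails for all current rows; recursion stops.
SUM(lvl) = 0 + 1 + 1 = 2.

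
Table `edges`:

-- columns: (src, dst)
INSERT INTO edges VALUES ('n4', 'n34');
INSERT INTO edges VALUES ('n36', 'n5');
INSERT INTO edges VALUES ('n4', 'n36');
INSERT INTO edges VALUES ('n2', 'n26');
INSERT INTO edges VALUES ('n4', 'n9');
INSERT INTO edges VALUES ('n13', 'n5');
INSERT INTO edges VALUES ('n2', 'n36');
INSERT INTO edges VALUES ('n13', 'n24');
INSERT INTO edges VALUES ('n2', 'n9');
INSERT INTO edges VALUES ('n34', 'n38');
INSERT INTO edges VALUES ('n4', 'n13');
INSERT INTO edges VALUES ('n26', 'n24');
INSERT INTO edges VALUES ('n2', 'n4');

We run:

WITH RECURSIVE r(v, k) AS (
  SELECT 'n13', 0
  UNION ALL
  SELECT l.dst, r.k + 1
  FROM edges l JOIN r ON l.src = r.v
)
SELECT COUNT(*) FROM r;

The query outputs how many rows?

3

Base: (n13, k=0).
Iteration 1: edges from {n13} -> (n24, k=1), (n5, k=1).
Iteration 2: no outgoing edges from {n24,n5}; recursion stops.
Total rows emitted: 3.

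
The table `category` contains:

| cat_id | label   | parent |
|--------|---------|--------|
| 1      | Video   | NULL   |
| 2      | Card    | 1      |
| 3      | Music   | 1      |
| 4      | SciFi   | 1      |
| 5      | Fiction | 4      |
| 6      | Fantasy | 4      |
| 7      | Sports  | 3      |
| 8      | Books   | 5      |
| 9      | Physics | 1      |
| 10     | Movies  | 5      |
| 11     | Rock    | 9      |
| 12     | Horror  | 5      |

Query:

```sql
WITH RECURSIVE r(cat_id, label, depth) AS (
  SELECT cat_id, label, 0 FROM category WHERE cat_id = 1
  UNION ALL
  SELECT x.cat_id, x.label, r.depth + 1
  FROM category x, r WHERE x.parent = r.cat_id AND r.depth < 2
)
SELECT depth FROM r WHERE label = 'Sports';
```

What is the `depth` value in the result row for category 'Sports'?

2

Base: cat_id=1 (Video) at depth 0.
Iteration 1: rows with parent in {1} -> Card (id 2, depth 1), Music (id 3, depth 1), SciFi (id 4, depth 1), Physics (id 9, depth 1).
Iteration 2: rows with parent in {2,3,4,9} -> Fiction (id 5, depth 2), Fantasy (id 6, depth 2), Sports (id 7, depth 2), Rock (id 11, depth 2).
Iteration 3: depth < 2 fails for all current rows; recursion stops.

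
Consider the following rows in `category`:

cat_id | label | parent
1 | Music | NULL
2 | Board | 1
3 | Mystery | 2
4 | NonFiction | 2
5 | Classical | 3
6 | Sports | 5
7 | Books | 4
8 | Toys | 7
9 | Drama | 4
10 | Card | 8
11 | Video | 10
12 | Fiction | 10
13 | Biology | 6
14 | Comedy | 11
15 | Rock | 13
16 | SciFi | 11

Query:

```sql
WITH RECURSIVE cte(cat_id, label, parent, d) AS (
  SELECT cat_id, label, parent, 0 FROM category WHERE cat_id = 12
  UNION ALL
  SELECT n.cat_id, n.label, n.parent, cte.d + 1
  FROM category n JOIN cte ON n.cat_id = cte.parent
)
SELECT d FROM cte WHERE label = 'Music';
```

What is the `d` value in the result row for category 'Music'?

6

Base: cat_id=12 (Fiction), parent=10, d 0.
Iteration 1: join on cat_id=10 -> Card (id 10, parent=8, d 1).
Iteration 2: join on cat_id=8 -> Toys (id 8, parent=7, d 2).
Iteration 3: join on cat_id=7 -> Books (id 7, parent=4, d 3).
Iteration 4: join on cat_id=4 -> NonFiction (id 4, parent=2, d 4).
Iteration 5: join on cat_id=2 -> Board (id 2, parent=1, d 5).
Iteration 6: join on cat_id=1 -> Music (id 1, parent=NULL, d 6).
Iteration 7: parent is NULL; no match; recursion stops.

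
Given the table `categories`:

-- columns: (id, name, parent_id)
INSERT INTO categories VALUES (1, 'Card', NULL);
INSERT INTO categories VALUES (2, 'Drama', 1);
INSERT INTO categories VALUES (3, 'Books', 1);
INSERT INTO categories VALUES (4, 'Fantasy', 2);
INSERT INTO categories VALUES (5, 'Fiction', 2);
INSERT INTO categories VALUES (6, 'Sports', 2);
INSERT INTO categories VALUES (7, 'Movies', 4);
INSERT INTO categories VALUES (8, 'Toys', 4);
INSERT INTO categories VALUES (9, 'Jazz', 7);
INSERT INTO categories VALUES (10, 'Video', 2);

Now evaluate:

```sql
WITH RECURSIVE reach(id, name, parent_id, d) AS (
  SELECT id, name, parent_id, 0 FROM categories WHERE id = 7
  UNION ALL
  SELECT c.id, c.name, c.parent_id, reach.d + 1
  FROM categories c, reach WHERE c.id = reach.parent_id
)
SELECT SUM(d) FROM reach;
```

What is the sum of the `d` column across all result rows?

6

Base: id=7 (Movies), parent_id=4, d 0.
Iteration 1: join on id=4 -> Fantasy (id 4, parent_id=2, d 1).
Iteration 2: join on id=2 -> Drama (id 2, parent_id=1, d 2).
Iteration 3: join on id=1 -> Card (id 1, parent_id=NULL, d 3).
Iteration 4: parent_id is NULL; no match; recursion stops.
SUM(d) = 0 + 1 + 2 + 3 = 6.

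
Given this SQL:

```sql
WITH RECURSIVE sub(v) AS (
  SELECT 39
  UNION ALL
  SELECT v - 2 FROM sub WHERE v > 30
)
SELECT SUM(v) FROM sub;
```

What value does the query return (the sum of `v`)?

Base: v=39.
Iteration 1: 39 > 30 holds -> v = 39 - 2 = 37.
Iteration 2: 37 > 30 holds -> v = 37 - 2 = 35.
Iteration 3: 35 > 30 holds -> v = 35 - 2 = 33.
Iteration 4: 33 > 30 holds -> v = 33 - 2 = 31.
Iteration 5: 31 > 30 holds -> v = 31 - 2 = 29.
Iteration 6: 29 > 30 fails; recursion stops.
SUM(v) = 39 + 37 + 35 + 33 + 31 + 29 = 204.

204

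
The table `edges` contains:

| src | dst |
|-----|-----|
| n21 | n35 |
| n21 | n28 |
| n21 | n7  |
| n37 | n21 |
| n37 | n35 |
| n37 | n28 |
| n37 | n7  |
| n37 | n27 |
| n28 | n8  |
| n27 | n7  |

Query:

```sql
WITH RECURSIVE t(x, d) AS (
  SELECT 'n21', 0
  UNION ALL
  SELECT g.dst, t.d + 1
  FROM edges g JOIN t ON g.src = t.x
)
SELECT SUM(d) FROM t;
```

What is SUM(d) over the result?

Base: (n21, d=0).
Iteration 1: edges from {n21} -> (n28, d=1), (n35, d=1), (n7, d=1).
Iteration 2: edges from {n28,n35,n7} -> (n8, d=2).
Iteration 3: no outgoing edges from {n8}; recursion stops.
SUM(d) = 0 + 1 + 1 + 1 + 2 = 5.

5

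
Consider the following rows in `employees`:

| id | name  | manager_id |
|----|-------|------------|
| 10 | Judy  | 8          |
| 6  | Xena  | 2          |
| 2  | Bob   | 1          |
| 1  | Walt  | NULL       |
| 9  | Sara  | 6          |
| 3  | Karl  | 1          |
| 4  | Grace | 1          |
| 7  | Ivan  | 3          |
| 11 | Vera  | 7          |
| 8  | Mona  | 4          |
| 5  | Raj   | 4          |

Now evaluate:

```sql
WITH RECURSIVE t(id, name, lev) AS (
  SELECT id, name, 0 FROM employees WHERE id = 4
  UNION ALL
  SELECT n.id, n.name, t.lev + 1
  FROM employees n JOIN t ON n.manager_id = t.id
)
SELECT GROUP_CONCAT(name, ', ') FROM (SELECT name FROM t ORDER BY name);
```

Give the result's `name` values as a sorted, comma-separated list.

Base: id=4 (Grace) at lev 0.
Iteration 1: rows with manager_id in {4} -> Raj (id 5, lev 1), Mona (id 8, lev 1).
Iteration 2: rows with manager_id in {5,8} -> Judy (id 10, lev 2).
Iteration 3: no rows with manager_id in {10}; recursion stops.

Grace, Judy, Mona, Raj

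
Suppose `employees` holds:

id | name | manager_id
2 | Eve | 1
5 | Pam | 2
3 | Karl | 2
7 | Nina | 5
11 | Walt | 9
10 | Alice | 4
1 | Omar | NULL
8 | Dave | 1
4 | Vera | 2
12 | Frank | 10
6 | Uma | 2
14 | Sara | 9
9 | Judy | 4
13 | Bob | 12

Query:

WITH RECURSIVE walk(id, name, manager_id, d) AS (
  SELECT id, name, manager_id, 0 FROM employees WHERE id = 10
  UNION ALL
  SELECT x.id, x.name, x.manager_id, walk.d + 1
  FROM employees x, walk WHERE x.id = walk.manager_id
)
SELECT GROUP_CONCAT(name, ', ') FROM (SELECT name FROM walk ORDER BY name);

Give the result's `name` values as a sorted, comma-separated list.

Base: id=10 (Alice), manager_id=4, d 0.
Iteration 1: join on id=4 -> Vera (id 4, manager_id=2, d 1).
Iteration 2: join on id=2 -> Eve (id 2, manager_id=1, d 2).
Iteration 3: join on id=1 -> Omar (id 1, manager_id=NULL, d 3).
Iteration 4: manager_id is NULL; no match; recursion stops.

Alice, Eve, Omar, Vera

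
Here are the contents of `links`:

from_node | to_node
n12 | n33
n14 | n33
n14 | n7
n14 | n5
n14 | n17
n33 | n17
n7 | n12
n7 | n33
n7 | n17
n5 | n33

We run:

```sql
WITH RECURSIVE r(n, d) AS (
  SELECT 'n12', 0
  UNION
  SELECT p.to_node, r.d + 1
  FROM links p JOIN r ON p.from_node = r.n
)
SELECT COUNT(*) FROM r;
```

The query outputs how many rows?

Base: (n12, d=0).
Iteration 1: edges from {n12} -> (n33, d=1).
Iteration 2: edges from {n33} -> (n17, d=2).
Iteration 3: no outgoing edges from {n17}; recursion stops.
Total rows emitted: 3.

3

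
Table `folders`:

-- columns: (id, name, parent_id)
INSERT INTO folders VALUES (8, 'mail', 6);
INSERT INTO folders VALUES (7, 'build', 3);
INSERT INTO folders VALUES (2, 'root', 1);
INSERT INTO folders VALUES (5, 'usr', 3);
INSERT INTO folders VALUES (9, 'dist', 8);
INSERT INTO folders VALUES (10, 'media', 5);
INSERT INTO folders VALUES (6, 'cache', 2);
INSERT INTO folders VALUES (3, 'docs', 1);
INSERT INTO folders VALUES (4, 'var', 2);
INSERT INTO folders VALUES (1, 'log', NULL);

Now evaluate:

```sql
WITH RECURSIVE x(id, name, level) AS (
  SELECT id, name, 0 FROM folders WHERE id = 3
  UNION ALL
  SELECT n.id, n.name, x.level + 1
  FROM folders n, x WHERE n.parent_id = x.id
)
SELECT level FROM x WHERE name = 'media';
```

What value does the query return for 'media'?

2

Base: id=3 (docs) at level 0.
Iteration 1: rows with parent_id in {3} -> usr (id 5, level 1), build (id 7, level 1).
Iteration 2: rows with parent_id in {5,7} -> media (id 10, level 2).
Iteration 3: no rows with parent_id in {10}; recursion stops.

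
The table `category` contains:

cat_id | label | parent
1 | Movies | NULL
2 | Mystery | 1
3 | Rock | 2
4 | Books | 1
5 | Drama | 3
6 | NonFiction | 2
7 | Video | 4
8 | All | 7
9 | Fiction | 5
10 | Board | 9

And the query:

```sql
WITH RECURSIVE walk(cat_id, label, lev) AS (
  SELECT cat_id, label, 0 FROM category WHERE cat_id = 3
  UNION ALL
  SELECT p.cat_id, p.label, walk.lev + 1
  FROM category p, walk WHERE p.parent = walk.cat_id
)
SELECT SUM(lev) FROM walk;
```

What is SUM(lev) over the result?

6

Base: cat_id=3 (Rock) at lev 0.
Iteration 1: rows with parent in {3} -> Drama (id 5, lev 1).
Iteration 2: rows with parent in {5} -> Fiction (id 9, lev 2).
Iteration 3: rows with parent in {9} -> Board (id 10, lev 3).
Iteration 4: no rows with parent in {10}; recursion stops.
SUM(lev) = 0 + 1 + 2 + 3 = 6.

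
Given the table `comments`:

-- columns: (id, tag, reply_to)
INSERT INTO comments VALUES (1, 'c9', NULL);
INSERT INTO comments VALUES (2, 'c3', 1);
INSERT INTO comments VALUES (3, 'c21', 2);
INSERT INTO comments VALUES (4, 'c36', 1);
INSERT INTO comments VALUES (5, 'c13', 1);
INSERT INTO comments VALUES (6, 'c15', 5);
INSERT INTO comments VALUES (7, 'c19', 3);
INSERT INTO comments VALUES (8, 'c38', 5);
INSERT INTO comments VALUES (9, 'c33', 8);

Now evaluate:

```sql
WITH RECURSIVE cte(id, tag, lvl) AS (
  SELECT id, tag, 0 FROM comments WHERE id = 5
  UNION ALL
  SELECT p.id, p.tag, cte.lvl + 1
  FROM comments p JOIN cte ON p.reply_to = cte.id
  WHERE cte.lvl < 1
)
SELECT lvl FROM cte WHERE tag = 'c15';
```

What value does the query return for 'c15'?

1

Base: id=5 (c13) at lvl 0.
Iteration 1: rows with reply_to in {5} -> c15 (id 6, lvl 1), c38 (id 8, lvl 1).
Iteration 2: lvl < 1 fails for all current rows; recursion stops.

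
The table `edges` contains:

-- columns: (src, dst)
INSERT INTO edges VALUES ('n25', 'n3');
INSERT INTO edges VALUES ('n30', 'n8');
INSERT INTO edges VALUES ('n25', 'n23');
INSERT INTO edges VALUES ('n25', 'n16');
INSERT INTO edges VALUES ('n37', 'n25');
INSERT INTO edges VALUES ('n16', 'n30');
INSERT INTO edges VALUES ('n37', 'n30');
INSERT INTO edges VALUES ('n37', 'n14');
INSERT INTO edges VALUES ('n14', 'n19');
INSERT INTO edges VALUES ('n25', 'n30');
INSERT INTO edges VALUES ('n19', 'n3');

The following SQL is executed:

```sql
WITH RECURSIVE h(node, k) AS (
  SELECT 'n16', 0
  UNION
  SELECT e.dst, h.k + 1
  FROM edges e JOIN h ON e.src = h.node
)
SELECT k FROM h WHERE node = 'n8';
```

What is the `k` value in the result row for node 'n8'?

2

Base: (n16, k=0).
Iteration 1: edges from {n16} -> (n30, k=1).
Iteration 2: edges from {n30} -> (n8, k=2).
Iteration 3: no outgoing edges from {n8}; recursion stops.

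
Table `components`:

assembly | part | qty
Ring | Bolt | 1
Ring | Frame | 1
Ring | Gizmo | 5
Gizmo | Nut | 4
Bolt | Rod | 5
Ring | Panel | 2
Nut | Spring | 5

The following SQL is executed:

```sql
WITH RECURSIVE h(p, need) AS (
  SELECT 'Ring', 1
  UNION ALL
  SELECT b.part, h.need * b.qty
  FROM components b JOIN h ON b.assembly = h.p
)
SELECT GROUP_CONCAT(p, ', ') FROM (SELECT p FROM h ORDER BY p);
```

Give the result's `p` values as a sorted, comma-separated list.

Bolt, Frame, Gizmo, Nut, Panel, Ring, Rod, Spring

Base: (Ring, need=1).
Iteration 1: components of {Ring} -> Bolt = 1*1 = 1, Frame = 1*1 = 1, Gizmo = 1*5 = 5, Panel = 1*2 = 2.
Iteration 2: components of {Bolt,Frame,Gizmo,Panel} -> Nut = 5*4 = 20, Rod = 1*5 = 5.
Iteration 3: components of {Nut,Rod} -> Spring = 20*5 = 100.
Iteration 4: no further components; recursion stops.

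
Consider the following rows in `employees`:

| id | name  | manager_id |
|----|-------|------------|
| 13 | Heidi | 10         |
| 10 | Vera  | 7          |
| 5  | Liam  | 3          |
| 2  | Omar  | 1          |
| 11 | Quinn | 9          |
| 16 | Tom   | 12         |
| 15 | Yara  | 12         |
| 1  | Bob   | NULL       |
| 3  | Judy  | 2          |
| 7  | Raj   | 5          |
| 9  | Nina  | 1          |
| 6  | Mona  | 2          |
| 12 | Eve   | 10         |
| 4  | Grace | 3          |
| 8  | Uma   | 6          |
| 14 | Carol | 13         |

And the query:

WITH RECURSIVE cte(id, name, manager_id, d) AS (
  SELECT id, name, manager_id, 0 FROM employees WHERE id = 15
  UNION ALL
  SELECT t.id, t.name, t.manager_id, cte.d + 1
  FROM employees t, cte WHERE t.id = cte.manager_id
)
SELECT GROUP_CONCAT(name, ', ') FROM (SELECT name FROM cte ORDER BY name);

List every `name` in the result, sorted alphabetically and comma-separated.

Base: id=15 (Yara), manager_id=12, d 0.
Iteration 1: join on id=12 -> Eve (id 12, manager_id=10, d 1).
Iteration 2: join on id=10 -> Vera (id 10, manager_id=7, d 2).
Iteration 3: join on id=7 -> Raj (id 7, manager_id=5, d 3).
Iteration 4: join on id=5 -> Liam (id 5, manager_id=3, d 4).
Iteration 5: join on id=3 -> Judy (id 3, manager_id=2, d 5).
Iteration 6: join on id=2 -> Omar (id 2, manager_id=1, d 6).
Iteration 7: join on id=1 -> Bob (id 1, manager_id=NULL, d 7).
Iteration 8: manager_id is NULL; no match; recursion stops.

Bob, Eve, Judy, Liam, Omar, Raj, Vera, Yara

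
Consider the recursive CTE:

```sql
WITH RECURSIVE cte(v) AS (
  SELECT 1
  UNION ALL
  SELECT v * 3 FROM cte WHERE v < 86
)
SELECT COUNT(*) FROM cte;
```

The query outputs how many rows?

Base: v=1.
Iteration 1: 1 < 86 holds -> v = 1 * 3 = 3.
Iteration 2: 3 < 86 holds -> v = 3 * 3 = 9.
Iteration 3: 9 < 86 holds -> v = 9 * 3 = 27.
Iteration 4: 27 < 86 holds -> v = 27 * 3 = 81.
Iteration 5: 81 < 86 holds -> v = 81 * 3 = 243.
Iteration 6: 243 < 86 fails; recursion stops.
Total rows emitted: 6.

6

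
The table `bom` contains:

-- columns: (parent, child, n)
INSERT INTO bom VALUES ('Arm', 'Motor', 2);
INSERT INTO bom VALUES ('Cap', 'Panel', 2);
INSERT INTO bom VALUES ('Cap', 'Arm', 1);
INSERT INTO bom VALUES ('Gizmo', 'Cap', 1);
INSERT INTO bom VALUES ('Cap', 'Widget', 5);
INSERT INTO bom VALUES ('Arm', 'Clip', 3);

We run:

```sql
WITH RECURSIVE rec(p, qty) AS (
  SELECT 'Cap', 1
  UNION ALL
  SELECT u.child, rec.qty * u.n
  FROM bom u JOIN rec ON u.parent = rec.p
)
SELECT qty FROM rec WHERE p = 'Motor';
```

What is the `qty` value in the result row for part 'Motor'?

2

Base: (Cap, qty=1).
Iteration 1: components of {Cap} -> Arm = 1*1 = 1, Panel = 1*2 = 2, Widget = 1*5 = 5.
Iteration 2: components of {Arm,Panel,Widget} -> Clip = 1*3 = 3, Motor = 1*2 = 2.
Iteration 3: no further components; recursion stops.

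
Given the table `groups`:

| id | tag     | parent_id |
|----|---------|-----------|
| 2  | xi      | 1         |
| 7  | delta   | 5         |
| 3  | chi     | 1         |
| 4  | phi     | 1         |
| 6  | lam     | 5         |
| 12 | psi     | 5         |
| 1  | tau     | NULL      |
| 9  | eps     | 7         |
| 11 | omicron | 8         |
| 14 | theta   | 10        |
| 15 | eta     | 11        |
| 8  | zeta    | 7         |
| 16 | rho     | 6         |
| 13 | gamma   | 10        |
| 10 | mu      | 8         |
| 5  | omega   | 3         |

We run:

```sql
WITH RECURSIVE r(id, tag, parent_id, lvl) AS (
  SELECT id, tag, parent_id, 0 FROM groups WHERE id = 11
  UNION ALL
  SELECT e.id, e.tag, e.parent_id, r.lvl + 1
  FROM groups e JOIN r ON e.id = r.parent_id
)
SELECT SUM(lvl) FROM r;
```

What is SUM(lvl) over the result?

15

Base: id=11 (omicron), parent_id=8, lvl 0.
Iteration 1: join on id=8 -> zeta (id 8, parent_id=7, lvl 1).
Iteration 2: join on id=7 -> delta (id 7, parent_id=5, lvl 2).
Iteration 3: join on id=5 -> omega (id 5, parent_id=3, lvl 3).
Iteration 4: join on id=3 -> chi (id 3, parent_id=1, lvl 4).
Iteration 5: join on id=1 -> tau (id 1, parent_id=NULL, lvl 5).
Iteration 6: parent_id is NULL; no match; recursion stops.
SUM(lvl) = 0 + 1 + 2 + 3 + 4 + 5 = 15.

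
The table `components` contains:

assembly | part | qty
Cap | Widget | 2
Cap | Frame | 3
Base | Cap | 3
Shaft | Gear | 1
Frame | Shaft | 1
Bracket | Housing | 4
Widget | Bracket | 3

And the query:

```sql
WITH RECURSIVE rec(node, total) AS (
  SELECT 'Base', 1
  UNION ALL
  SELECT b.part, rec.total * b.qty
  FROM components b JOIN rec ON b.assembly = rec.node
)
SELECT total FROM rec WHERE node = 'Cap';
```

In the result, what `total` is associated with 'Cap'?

Base: (Base, total=1).
Iteration 1: components of {Base} -> Cap = 1*3 = 3.
Iteration 2: components of {Cap} -> Frame = 3*3 = 9, Widget = 3*2 = 6.
Iteration 3: components of {Frame,Widget} -> Bracket = 6*3 = 18, Shaft = 9*1 = 9.
Iteration 4: components of {Bracket,Shaft} -> Gear = 9*1 = 9, Housing = 18*4 = 72.
Iteration 5: no further components; recursion stops.

3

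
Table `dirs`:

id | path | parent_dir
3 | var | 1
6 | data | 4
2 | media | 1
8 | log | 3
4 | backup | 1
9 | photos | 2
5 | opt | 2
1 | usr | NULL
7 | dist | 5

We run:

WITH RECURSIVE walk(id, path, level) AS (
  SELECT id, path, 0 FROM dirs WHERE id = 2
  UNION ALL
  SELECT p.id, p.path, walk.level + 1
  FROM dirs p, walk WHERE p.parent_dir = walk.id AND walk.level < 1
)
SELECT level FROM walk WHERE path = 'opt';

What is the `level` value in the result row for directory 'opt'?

Base: id=2 (media) at level 0.
Iteration 1: rows with parent_dir in {2} -> opt (id 5, level 1), photos (id 9, level 1).
Iteration 2: level < 1 fails for all current rows; recursion stops.

1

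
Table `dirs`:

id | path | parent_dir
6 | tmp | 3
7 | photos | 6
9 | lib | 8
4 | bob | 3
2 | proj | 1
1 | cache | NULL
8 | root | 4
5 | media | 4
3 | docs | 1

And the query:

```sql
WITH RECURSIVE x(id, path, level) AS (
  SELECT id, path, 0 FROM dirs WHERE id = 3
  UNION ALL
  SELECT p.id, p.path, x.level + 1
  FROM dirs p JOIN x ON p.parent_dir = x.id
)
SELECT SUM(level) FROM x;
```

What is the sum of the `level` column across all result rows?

Base: id=3 (docs) at level 0.
Iteration 1: rows with parent_dir in {3} -> bob (id 4, level 1), tmp (id 6, level 1).
Iteration 2: rows with parent_dir in {4,6} -> media (id 5, level 2), photos (id 7, level 2), root (id 8, level 2).
Iteration 3: rows with parent_dir in {5,7,8} -> lib (id 9, level 3).
Iteration 4: no rows with parent_dir in {9}; recursion stops.
SUM(level) = 0 + 1 + 1 + 2 + 2 + 2 + 3 = 11.

11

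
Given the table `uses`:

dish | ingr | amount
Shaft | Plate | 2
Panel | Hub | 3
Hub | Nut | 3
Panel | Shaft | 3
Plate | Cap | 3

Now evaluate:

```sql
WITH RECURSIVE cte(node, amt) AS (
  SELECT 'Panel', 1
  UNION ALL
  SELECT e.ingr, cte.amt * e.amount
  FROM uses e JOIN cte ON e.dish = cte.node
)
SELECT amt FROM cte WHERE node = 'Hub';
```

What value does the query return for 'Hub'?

3

Base: (Panel, amt=1).
Iteration 1: components of {Panel} -> Hub = 1*3 = 3, Shaft = 1*3 = 3.
Iteration 2: components of {Hub,Shaft} -> Nut = 3*3 = 9, Plate = 3*2 = 6.
Iteration 3: components of {Nut,Plate} -> Cap = 6*3 = 18.
Iteration 4: no further components; recursion stops.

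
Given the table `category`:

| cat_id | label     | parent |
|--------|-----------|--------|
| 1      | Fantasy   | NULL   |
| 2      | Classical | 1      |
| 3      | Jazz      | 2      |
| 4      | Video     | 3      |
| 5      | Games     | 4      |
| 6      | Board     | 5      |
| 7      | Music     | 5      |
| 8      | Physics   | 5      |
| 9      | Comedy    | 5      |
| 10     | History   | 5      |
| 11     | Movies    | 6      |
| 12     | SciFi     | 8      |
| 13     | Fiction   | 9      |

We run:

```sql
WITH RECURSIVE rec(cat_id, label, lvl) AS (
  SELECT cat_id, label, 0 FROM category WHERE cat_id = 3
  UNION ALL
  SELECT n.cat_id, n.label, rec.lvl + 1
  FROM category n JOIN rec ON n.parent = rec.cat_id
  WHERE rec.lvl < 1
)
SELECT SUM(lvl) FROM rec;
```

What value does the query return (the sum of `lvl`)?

Base: cat_id=3 (Jazz) at lvl 0.
Iteration 1: rows with parent in {3} -> Video (id 4, lvl 1).
Iteration 2: lvl < 1 fails for all current rows; recursion stops.
SUM(lvl) = 0 + 1 = 1.

1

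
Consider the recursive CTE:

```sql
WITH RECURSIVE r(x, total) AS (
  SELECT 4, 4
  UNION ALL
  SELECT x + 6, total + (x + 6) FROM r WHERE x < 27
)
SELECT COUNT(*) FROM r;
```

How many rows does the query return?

5

Base: x=4, total=4.
Iteration 1: 4 < 27 holds -> x = 4 + 6 = 10, total = 4 + 10 = 14.
Iteration 2: 10 < 27 holds -> x = 10 + 6 = 16, total = 14 + 16 = 30.
Iteration 3: 16 < 27 holds -> x = 16 + 6 = 22, total = 30 + 22 = 52.
Iteration 4: 22 < 27 holds -> x = 22 + 6 = 28, total = 52 + 28 = 80.
Iteration 5: 28 < 27 fails; recursion stops.
Total rows emitted: 5.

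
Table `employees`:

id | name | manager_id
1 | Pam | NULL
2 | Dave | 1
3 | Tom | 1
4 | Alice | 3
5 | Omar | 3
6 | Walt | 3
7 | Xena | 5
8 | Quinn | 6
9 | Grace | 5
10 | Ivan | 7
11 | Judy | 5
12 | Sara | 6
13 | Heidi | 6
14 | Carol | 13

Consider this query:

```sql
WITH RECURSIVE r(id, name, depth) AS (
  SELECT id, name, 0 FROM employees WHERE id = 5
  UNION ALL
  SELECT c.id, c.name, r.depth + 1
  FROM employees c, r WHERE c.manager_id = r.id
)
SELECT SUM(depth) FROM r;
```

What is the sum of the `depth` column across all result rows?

5

Base: id=5 (Omar) at depth 0.
Iteration 1: rows with manager_id in {5} -> Xena (id 7, depth 1), Grace (id 9, depth 1), Judy (id 11, depth 1).
Iteration 2: rows with manager_id in {7,9,11} -> Ivan (id 10, depth 2).
Iteration 3: no rows with manager_id in {10}; recursion stops.
SUM(depth) = 0 + 1 + 1 + 1 + 2 = 5.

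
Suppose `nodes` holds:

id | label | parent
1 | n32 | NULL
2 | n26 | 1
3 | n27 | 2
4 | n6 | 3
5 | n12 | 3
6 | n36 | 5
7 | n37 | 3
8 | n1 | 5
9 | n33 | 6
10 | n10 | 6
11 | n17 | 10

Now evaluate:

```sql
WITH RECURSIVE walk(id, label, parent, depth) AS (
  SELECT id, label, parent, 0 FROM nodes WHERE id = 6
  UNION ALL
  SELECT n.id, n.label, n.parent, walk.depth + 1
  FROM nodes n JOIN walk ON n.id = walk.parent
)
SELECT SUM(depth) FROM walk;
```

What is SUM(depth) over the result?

Base: id=6 (n36), parent=5, depth 0.
Iteration 1: join on id=5 -> n12 (id 5, parent=3, depth 1).
Iteration 2: join on id=3 -> n27 (id 3, parent=2, depth 2).
Iteration 3: join on id=2 -> n26 (id 2, parent=1, depth 3).
Iteration 4: join on id=1 -> n32 (id 1, parent=NULL, depth 4).
Iteration 5: parent is NULL; no match; recursion stops.
SUM(depth) = 0 + 1 + 2 + 3 + 4 = 10.

10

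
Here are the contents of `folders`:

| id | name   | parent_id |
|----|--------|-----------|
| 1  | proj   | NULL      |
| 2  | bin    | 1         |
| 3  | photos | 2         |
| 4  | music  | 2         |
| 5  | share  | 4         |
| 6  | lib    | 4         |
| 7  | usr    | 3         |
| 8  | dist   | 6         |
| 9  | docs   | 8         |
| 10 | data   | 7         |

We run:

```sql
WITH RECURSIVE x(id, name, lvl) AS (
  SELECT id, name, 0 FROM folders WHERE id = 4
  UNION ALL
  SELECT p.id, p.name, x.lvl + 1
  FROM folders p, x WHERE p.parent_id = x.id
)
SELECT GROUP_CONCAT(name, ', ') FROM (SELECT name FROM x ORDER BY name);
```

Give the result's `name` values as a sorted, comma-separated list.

dist, docs, lib, music, share

Base: id=4 (music) at lvl 0.
Iteration 1: rows with parent_id in {4} -> share (id 5, lvl 1), lib (id 6, lvl 1).
Iteration 2: rows with parent_id in {5,6} -> dist (id 8, lvl 2).
Iteration 3: rows with parent_id in {8} -> docs (id 9, lvl 3).
Iteration 4: no rows with parent_id in {9}; recursion stops.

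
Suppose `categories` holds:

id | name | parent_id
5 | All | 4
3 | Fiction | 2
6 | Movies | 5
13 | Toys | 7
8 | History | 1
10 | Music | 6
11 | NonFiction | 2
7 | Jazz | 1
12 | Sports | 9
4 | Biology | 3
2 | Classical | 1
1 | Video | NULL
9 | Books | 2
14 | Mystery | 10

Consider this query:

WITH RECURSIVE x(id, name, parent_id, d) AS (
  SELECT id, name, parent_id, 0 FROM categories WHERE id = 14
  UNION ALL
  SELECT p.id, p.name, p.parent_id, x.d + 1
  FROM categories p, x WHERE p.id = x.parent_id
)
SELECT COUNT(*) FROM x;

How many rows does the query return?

Base: id=14 (Mystery), parent_id=10, d 0.
Iteration 1: join on id=10 -> Music (id 10, parent_id=6, d 1).
Iteration 2: join on id=6 -> Movies (id 6, parent_id=5, d 2).
Iteration 3: join on id=5 -> All (id 5, parent_id=4, d 3).
Iteration 4: join on id=4 -> Biology (id 4, parent_id=3, d 4).
Iteration 5: join on id=3 -> Fiction (id 3, parent_id=2, d 5).
Iteration 6: join on id=2 -> Classical (id 2, parent_id=1, d 6).
Iteration 7: join on id=1 -> Video (id 1, parent_id=NULL, d 7).
Iteration 8: parent_id is NULL; no match; recursion stops.
Total rows emitted: 8.

8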